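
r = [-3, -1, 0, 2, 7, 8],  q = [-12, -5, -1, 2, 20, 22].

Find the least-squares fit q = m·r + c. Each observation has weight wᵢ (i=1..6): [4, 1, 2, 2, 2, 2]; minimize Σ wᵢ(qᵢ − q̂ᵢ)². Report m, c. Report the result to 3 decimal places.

m = 3.103, c = -2.474

The normal equations are: 271·m + 21·c = 789;  21·m + 13·c = 33.
(Σwᵢ·r·r = 271, Σwᵢ·r = 21, Σwᵢ·1 = 13, Σwᵢ·r·q = 789, Σwᵢ·q = 33.)
Eliminating c: 13·(row 1) − 21·(row 2) gives 3082·m = 13·789 − 21·33 = 9564, so m = 4782/1541.
Then c = (33 − 21·(4782/1541))/13 = -3813/1541.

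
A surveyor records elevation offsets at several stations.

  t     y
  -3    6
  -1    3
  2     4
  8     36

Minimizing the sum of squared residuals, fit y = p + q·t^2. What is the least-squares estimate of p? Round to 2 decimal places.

Compute the Gram sums: Σ1 = 4, Σt^2 = 78, Σt^2·t^2 = 4194.
And Σy = 49, Σt^2·y = 2377.
Normal equations: [[4, 78]; [78, 4194]]·[p, q]ᵀ = [49, 2377]ᵀ.
Eliminating q: 4194·(row 1) − 78·(row 2) gives 10692·p = 4194·49 − 78·2377 = 20100, so p = 1675/891.
Then q = (2377 − 78·(1675/891))/4194 = 2843/5346.

p = 1.88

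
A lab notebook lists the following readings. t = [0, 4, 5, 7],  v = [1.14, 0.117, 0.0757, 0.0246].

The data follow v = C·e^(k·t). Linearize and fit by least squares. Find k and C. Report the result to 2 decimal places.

k = -0.55, C = 1.12

Taking logs, ln v = k·t + ln C, so regress ln v on t.
Over the data: Σt = 16.0000, Σ(t)² = 90.0000, Σln v = -8.3005, Σt·ln v = -47.4223.
Normal system: [[90.0000, 16.0000]; [16.0000, 4]]·[k, ln C]ᵀ = [-47.4223, -8.3005]ᵀ.
Slope k = (n·Σt·ln v − Σt·Σln v)/(n·Σ(t)² − (Σt)²) = (4·-47.4223 − 16.0000·-8.3005)/104.0000 = -0.54693; ln C = (Σln v − k·Σt)/n = 0.11258, so C = exp(0.11258) = 1.11916.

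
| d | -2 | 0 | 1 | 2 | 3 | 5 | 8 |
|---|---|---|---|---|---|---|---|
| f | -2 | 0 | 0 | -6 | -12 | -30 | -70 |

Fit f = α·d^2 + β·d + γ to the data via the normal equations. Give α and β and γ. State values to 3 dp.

α = -0.975, β = -1.030, γ = 0.257

Entries of AᵀA: Σd^2·d^2 = 4835, Σd^2·d = 665, Σd^2 = 107, Σd·d = 107, Σd = 17, Σ1 = 7.
Right-hand side: Σd^2·f = -5370, Σd·f = -754, Σf = -120.
AᵀA·[α, β, γ]ᵀ = Aᵀf becomes [[4835, 665, 107]; [665, 107, 17]; [107, 17, 7]]·[α, β, γ]ᵀ = [-5370, -754, -120]ᵀ.
Inverting the 3×3 Gram matrix, [α, β, γ]ᵀ = [-19661/20172, -20779/20172, 865/3362]ᵀ.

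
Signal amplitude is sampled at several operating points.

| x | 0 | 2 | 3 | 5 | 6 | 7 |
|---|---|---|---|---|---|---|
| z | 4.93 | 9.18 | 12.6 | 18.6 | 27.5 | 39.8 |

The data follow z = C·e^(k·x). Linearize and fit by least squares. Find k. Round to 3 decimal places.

Linearized form: ln z = k·x + ln C. From the 6 transformed points,
Σx = 23.0000, Σ(x)² = 123.0000, Σln z = 16.2673, Σx·ln z = 72.3231.
Equations: 123.0000·k + 23.0000·ln C = 72.3231;  23.0000·k + 6·ln C = 16.2673.
Δ = 123.0000·6 − (23.0000)² = 209.0000; k = (72.3231·6 − 23.0000·16.2673)/209.0000 = 0.28608, ln C = (123.0000·16.2673 − 23.0000·72.3231)/209.0000 = 1.61456.

k = 0.286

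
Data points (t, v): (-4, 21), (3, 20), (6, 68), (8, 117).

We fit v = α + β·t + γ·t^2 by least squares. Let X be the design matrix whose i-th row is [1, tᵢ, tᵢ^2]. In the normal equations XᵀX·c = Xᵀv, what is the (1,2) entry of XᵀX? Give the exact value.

Row 1 ↔ basis 1, column 2 ↔ basis t, so (XᵀX)_{1,2} = Σᵢ t = (1)·(-4) + (1)·(3) + (1)·(6) + (1)·(8) = 13.

13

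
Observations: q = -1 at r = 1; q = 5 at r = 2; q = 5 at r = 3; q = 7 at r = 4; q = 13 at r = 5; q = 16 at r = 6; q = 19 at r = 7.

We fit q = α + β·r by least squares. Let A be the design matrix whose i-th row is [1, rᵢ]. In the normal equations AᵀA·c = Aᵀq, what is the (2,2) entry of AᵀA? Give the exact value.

Row 2 ↔ basis r, column 2 ↔ basis r, so (AᵀA)_{2,2} = Σᵢ (r)·(r) = (1)·(1) + (2)·(2) + (3)·(3) + (4)·(4) + (5)·(5) + (6)·(6) + (7)·(7) = 140.

140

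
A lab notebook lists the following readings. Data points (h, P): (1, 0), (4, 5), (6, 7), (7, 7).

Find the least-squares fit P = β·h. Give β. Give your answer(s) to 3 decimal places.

β = 1.088

Compute the Gram sums: Σh·h = 102.
For XᵀP: Σh·P = 111.
β = 111/102 = 1.08824.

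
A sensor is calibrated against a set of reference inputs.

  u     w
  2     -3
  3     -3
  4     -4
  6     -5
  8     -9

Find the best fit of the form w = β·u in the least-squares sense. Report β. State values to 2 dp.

Forming XᵀX = [[129]] and Xᵀw = [-133]ᵀ gives XᵀX·[β]ᵀ = Xᵀw.
β = (-133)/129 = -1.03101.

β = -1.03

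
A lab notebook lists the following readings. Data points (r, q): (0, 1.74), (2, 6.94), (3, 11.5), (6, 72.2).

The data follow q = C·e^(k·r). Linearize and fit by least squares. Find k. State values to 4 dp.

k = 0.6156

With ln qᵢ as the transformed response and rᵢ as the regressor:
Σr = 11.0000, Σ(r)² = 49.0000, Σln q = 9.2130, Σr·ln q = 36.8783.
Normal system: [[49.0000, 11.0000]; [11.0000, 4]]·[k, ln C]ᵀ = [36.8783, 9.2130]ᵀ.
Solving (det = 75.0000): k = 0.61561, ln C = 0.61033.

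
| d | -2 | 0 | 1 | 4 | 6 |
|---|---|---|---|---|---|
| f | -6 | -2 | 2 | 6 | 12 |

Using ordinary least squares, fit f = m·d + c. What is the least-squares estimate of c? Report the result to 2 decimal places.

Compute the Gram sums: Σd·d = 57, Σd = 9, Σ1 = 5.
For Aᵀf: Σd·f = 110, Σf = 12.
Eliminating c: 5·(row 1) − 9·(row 2) gives 204·m = 5·110 − 9·12 = 442, so m = 13/6.
Then c = (12 − 9·(13/6))/5 = -3/2.

c = -1.50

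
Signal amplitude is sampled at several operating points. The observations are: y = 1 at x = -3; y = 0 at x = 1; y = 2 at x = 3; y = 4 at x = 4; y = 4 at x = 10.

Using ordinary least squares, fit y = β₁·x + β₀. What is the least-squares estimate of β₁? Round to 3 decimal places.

β₁ = 0.289

With design matrix A, AᵀA = [[135, 15]; [15, 5]] and Aᵀy = [59, 11]ᵀ.
det = 135·5 − 15² = 450.
β₁ = (59·5 − 15·11)/450 = 13/45; β₀ = (135·11 − 15·59)/450 = 4/3.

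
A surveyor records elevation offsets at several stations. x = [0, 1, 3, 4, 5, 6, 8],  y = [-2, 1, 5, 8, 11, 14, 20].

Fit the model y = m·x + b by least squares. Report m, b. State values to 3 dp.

Entries of MᵀM: Σx·x = 151, Σx = 27, Σ1 = 7.
Moment sums: Σx·y = 347, Σy = 57.
So MᵀM·[m, b]ᵀ = Mᵀy: [[151, 27]; [27, 7]]·[m, b]ᵀ = [347, 57]ᵀ.
Eliminating b: 7·(row 1) − 27·(row 2) gives 328·m = 7·347 − 27·57 = 890, so m = 445/164.
Then b = (57 − 27·(445/164))/7 = -381/164.

m = 2.713, b = -2.323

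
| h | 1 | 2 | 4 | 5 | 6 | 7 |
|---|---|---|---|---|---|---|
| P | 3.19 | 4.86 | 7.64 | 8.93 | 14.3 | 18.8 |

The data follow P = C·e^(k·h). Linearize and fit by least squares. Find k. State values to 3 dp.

With ln Pᵢ as the transformed response and hᵢ as the regressor:
Σh = 25.0000, Σ(h)² = 131.0000, Σln P = 12.5580, Σh·ln P = 59.9013.
Equations: 131.0000·k + 25.0000·ln C = 59.9013;  25.0000·k + 6·ln C = 12.5580.
Solving (det = 161.0000): k = 0.28235, ln C = 0.91654.

k = 0.282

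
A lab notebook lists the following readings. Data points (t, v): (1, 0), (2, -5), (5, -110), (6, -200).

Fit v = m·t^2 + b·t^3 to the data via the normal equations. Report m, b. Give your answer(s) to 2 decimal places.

m = 1.21, b = -1.13

With design matrix A, AᵀA = [[1938, 10934]; [10934, 62346]] and Aᵀv = [-9970, -56990]ᵀ.
Δ = 1938·62346 − 10934² = 1274192.
m = ((-9970)·62346 − 10934·(-56990))/1274192 = 96190/79637; b = (1938·(-56990) − 10934·(-9970))/1274192 = -89665/79637.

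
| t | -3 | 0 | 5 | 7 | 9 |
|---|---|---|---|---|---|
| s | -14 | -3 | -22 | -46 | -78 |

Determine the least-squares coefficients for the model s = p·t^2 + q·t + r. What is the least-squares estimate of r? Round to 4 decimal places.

From the data, Σt^2·t^2 = 9668, Σt^2·t = 1170, Σt^2 = 164, Σt·t = 164, Σt = 18, Σ1 = 5.
And Σt^2·s = -9248, Σt·s = -1092, Σs = -163.
Normal equations: [[9668, 1170, 164]; [1170, 164, 18]; [164, 18, 5]]·[p, q, r]ᵀ = [-9248, -1092, -163]ᵀ.
Inverting the 3×3 Gram matrix, [p, q, r]ᵀ = [-6199/5889, 2076/1963, -11075/5889]ᵀ.

r = -1.8806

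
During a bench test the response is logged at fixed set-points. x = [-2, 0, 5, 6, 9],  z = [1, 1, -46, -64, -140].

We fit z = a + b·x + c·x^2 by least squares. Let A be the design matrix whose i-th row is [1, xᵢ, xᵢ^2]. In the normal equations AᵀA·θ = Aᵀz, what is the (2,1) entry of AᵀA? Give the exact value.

Row 2 ↔ basis x, column 1 ↔ basis 1, so (AᵀA)_{2,1} = Σᵢ x = (-2)·(1) + (0)·(1) + (5)·(1) + (6)·(1) + (9)·(1) = 18.

18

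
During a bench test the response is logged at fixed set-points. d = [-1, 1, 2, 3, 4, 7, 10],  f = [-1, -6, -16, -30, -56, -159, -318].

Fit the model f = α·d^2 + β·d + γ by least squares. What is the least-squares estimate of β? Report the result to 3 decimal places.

β = -1.637

Compute the Gram sums: Σd^2·d^2 = 12756, Σd^2·d = 1442, Σd^2 = 180, Σd·d = 180, Σd = 26, Σ1 = 7.
Right-hand side: Σd^2·f = -40828, Σd·f = -4644, Σf = -586.
MᵀM·[α, β, γ]ᵀ = Mᵀf becomes [[12756, 1442, 180]; [1442, 180, 26]; [180, 26, 7]]·[α, β, γ]ᵀ = [-40828, -4644, -586]ᵀ.
Solving the 3×3 system (Gaussian elimination) gives α = -421212/139769, β = -228850/139769, γ = -19482/139769.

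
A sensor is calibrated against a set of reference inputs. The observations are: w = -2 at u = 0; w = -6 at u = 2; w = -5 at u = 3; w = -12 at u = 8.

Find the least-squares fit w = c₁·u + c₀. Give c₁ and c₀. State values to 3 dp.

Sums needed: Σu·u = 77, Σu = 13, Σ1 = 4.
Right-hand side: Σu·w = -123, Σw = -25.
Eliminating c₀: 4·(row 1) − 13·(row 2) gives 139·c₁ = 4·(-123) − 13·(-25) = -167, so c₁ = -167/139.
Then c₀ = ((-25) − 13·(-167/139))/4 = -326/139.

c₁ = -1.201, c₀ = -2.345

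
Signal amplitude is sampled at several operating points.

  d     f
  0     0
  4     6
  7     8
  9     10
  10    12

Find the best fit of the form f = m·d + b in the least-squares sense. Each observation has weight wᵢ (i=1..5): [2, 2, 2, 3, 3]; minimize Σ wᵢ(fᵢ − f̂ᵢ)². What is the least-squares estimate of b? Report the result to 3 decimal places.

Sums needed: Σwᵢ·d·d = 673, Σwᵢ·d = 79, Σwᵢ·1 = 12.
Right-hand side: Σwᵢ·d·f = 790, Σwᵢ·f = 94.
Normal equations: [[673, 79]; [79, 12]]·[m, b]ᵀ = [790, 94]ᵀ.
Eliminating b: 12·(row 1) − 79·(row 2) gives 1835·m = 12·790 − 79·94 = 2054, so m = 2054/1835.
Then b = (94 − 79·(2054/1835))/12 = 852/1835.

b = 0.464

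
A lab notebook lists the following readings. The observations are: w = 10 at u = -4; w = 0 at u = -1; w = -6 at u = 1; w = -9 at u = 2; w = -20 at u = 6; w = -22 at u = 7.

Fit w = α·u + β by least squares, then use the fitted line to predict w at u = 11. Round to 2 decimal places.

Forming AᵀA = [[107, 11]; [11, 6]] and Aᵀw = [-338, -47]ᵀ gives AᵀA·[α, β]ᵀ = Aᵀw.
det = 107·6 − 11² = 521.
α = ((-338)·6 − 11·(-47))/521 = -1511/521; β = (107·(-47) − 11·(-338))/521 = -1311/521.
At u = 11: ŵ = (-1511/521)·(11) + (-1311/521)·(1) = -17932/521.

ŵ = -34.42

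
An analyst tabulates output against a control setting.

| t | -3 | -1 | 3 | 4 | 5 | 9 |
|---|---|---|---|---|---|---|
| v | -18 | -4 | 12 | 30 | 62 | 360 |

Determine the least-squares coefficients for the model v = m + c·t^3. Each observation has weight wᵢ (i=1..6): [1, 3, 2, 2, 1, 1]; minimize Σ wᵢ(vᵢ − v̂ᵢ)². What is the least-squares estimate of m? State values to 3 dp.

Setting ∂/∂m … = 0 gives: 10·m + 1006·c = 476;  1006·m + 557448·c = 275176.
(Σwᵢ·1 = 10, Σwᵢ·t^3 = 1006, Σwᵢ·t^3·t^3 = 557448, Σwᵢ·v = 476, Σwᵢ·t^3·v = 275176.)
Eliminating c: 557448·(row 1) − 1006·(row 2) gives 4562444·m = 557448·476 − 1006·275176 = -11481808, so m = -2870452/1140611.
Then c = (275176 − 1006·(-2870452/1140611))/557448 = 568226/1140611.

m = -2.517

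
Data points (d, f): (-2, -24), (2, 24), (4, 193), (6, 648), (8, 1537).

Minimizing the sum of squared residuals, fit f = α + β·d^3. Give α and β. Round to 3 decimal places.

α = 0.181, β = 3.001

XᵀX·[α, β]ᵀ = Xᵀf reads: 5·α + 792·β = 2378;  792·α + 313024·β = 939648.
Δ = 5·313024 − 792² = 937856.
α = (2378·313024 − 792·939648)/937856 = 1327/7327; β = (5·939648 − 792·2378)/937856 = 175929/58616.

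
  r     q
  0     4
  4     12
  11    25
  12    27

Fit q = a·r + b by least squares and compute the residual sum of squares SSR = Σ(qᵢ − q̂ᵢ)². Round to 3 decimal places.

Setting ∂/∂a … = 0 gives: 281·a + 27·b = 647;  27·a + 4·b = 68.
Determinant 281·4 − 27² = 395.
a = (647·4 − 27·68)/395 = 752/395; b = (281·68 − 27·647)/395 = 1639/395.
Residuals: -59/395, 93/395, -36/395, 2/395; SSR = 34/395.

SSR = 0.086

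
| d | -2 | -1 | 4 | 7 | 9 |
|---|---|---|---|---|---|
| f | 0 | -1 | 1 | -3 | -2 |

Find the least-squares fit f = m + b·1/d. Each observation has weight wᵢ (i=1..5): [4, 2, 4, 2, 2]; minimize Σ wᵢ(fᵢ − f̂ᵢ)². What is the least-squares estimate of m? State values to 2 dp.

m = -0.55

Sums needed: Σwᵢ·1 = 14, Σwᵢ·1/d = -157/63, Σwᵢ·1/d·1/d = 52637/15876.
For MᵀWf: Σwᵢ·f = -8, Σwᵢ·1/d·f = 107/63.
MᵀWM·[m, b]ᵀ = MᵀWf becomes [[14, -157/63]; [-157/63, 52637/15876]]·[m, b]ᵀ = [-8, 107/63]ᵀ.
Δ = 14·(52637/15876) − (-157/63)² = 106387/2646.
m = ((-8)·(52637/15876) − (-157/63)·(107/63))/(106387/2646) = -176950/319161; b = (14·(107/63) − (-157/63)·(-8))/(106387/2646) = 10164/106387.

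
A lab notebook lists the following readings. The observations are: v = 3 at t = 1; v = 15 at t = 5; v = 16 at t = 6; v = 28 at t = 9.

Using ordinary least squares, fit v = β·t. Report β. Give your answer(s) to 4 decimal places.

β = 2.9790

Sums needed: Σt·t = 143.
Moment sums: Σt·v = 426.
Normal equations: [[143]]·[β]ᵀ = [426]ᵀ.
β = 426/143 = 2.97902.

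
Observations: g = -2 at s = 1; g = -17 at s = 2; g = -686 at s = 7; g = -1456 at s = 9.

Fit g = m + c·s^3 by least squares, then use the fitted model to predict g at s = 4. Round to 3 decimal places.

Normal-equation sums: Σ1 = 4, Σs^3 = 1081, Σs^3·s^3 = 649155.
Moment sums: Σg = -2161, Σs^3·g = -1296860.
Normal equations: [[4, 1081]; [1081, 649155]]·[m, c]ᵀ = [-2161, -1296860]ᵀ.
Δ = 4·649155 − 1081² = 1428059.
m = ((-2161)·649155 − 1081·(-1296860))/1428059 = -918295/1428059; c = (4·(-1296860) − 1081·(-2161))/1428059 = -2851399/1428059.
At s = 4: ĝ = (-918295/1428059)·(1) + (-2851399/1428059)·(64) = -183407831/1428059.

ĝ = -128.432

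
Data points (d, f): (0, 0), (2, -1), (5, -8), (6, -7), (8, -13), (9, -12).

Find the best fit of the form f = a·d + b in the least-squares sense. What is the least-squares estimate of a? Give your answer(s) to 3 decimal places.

a = -1.517

Compute the Gram sums: Σd·d = 210, Σd = 30, Σ1 = 6.
Right-hand side: Σd·f = -296, Σf = -41.
So AᵀA·[a, b]ᵀ = Aᵀf: [[210, 30]; [30, 6]]·[a, b]ᵀ = [-296, -41]ᵀ.
Δ = 210·6 − 30² = 360.
a = ((-296)·6 − 30·(-41))/360 = -91/60; b = (210·(-41) − 30·(-296))/360 = 3/4.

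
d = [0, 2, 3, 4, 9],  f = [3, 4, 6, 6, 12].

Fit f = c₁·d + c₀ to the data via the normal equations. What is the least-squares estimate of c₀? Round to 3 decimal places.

From the data, Σd·d = 110, Σd = 18, Σ1 = 5.
Moment sums: Σd·f = 158, Σf = 31.
Normal equations: [[110, 18]; [18, 5]]·[c₁, c₀]ᵀ = [158, 31]ᵀ.
Determinant 110·5 − 18² = 226.
c₁ = (158·5 − 18·31)/226 = 116/113; c₀ = (110·31 − 18·158)/226 = 283/113.

c₀ = 2.504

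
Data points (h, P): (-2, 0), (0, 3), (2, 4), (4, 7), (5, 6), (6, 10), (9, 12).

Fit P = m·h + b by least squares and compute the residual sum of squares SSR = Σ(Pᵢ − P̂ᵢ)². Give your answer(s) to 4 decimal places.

Normal-equation sums: Σh·h = 166, Σh = 24, Σ1 = 7.
Right-hand side: Σh·P = 234, ΣP = 42.
So AᵀA·[m, b]ᵀ = AᵀP: [[166, 24]; [24, 7]]·[m, b]ᵀ = [234, 42]ᵀ.
det = 166·7 − 24² = 586.
m = (234·7 − 24·42)/586 = 315/293; b = (166·42 − 24·234)/586 = 678/293.
Residuals: -48/293, 201/293, -136/293, 113/293, -495/293, 362/293, 3/293; SSR = 1536/293.

SSR = 5.2423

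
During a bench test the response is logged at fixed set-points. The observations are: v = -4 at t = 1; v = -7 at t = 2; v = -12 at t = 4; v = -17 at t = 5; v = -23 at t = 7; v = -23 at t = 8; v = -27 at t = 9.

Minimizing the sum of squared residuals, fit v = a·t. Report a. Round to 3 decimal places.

MᵀM·[a]ᵀ = Mᵀv reads: 240·a = -739.
(Σt·t = 240, Σt·v = -739.)
a = (-739)/240 = -3.07917.

a = -3.079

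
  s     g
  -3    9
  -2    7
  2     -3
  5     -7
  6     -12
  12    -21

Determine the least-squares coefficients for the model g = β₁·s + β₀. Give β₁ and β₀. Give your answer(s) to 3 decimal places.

β₁ = -2.034, β₀ = 2.281

Entries of XᵀX: Σs·s = 222, Σs = 20, Σ1 = 6.
And Σs·g = -406, Σg = -27.
Eliminating β₀: 6·(row 1) − 20·(row 2) gives 932·β₁ = 6·(-406) − 20·(-27) = -1896, so β₁ = -474/233.
Then β₀ = ((-27) − 20·(-474/233))/6 = 1063/466.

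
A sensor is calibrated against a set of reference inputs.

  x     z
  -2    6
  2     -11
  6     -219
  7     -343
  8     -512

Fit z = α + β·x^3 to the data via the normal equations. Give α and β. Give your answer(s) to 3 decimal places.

α = -2.749, β = -0.995

Setting ∂/∂α … = 0 gives: 5·α + 1071·β = -1079;  1071·α + 426577·β = -427233.
(Σ1 = 5, Σx^3 = 1071, Σx^3·x^3 = 426577, Σz = -1079, Σx^3·z = -427233.)
Eliminating β: 426577·(row 1) − 1071·(row 2) gives 985844·α = 426577·(-1079) − 1071·(-427233) = -2710040, so α = -677510/246461.
Then β = ((-427233) − 1071·(-677510/246461))/426577 = -245139/246461.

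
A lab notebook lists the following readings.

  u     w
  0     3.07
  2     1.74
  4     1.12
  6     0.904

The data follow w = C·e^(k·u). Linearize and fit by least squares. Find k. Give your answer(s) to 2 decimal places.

k = -0.21

Linearized form: ln w = k·u + ln C. From the 4 transformed points,
Sums: Σu = 12.0000, Σ(u)² = 56.0000, Σln w = 1.6880, Σu·ln w = 0.9555.
Normal system: [[56.0000, 12.0000]; [12.0000, 4]]·[k, ln C]ᵀ = [0.9555, 1.6880]ᵀ.
Slope k = (n·Σu·ln w − Σu·Σln w)/(n·Σ(u)² − (Σu)²) = (4·0.9555 − 12.0000·1.6880)/80.0000 = -0.20542; ln C = (Σln w − k·Σu)/n = 1.03825.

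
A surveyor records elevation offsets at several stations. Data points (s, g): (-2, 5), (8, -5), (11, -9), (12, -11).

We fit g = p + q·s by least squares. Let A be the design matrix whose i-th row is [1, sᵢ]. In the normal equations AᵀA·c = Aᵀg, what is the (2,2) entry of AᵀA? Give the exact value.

Row 2 ↔ basis s, column 2 ↔ basis s, so (AᵀA)_{2,2} = Σᵢ (s)·(s) = (-2)·(-2) + (8)·(8) + (11)·(11) + (12)·(12) = 333.

333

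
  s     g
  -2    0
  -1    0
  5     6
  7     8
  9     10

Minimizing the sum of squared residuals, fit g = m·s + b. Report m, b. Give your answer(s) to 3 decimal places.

m = 0.941, b = 1.412

Setting ∂/∂m … = 0 gives: 160·m + 18·b = 176;  18·m + 5·b = 24.
Eliminating b: 5·(row 1) − 18·(row 2) gives 476·m = 5·176 − 18·24 = 448, so m = 16/17.
Then b = (24 − 18·(16/17))/5 = 24/17.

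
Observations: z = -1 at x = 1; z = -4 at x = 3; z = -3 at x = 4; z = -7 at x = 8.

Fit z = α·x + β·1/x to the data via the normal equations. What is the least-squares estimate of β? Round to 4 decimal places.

β = -0.3543

From the data, Σx·x = 90, Σx·1/x = 4, Σ1/x·1/x = 685/576.
For Aᵀz: Σx·z = -81, Σ1/x·z = -95/24.
Normal equations: [[90, 4]; [4, 685/576]]·[α, β]ᵀ = [-81, -95/24]ᵀ.
Eliminating β: (685/576)·(row 1) − 4·(row 2) gives (2913/32)·α = (685/576)·(-81) − 4·(-95/24) = -15455/192, so α = -15455/17478.
Then β = ((-95/24) − 4·(-15455/17478))/(685/576) = -344/971.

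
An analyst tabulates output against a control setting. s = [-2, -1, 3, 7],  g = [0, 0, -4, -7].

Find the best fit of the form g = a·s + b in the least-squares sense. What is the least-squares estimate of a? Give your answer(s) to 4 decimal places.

AᵀA·[a, b]ᵀ = Aᵀg reads: 63·a + 7·b = -61;  7·a + 4·b = -11.
(Σs·s = 63, Σs = 7, Σ1 = 4, Σs·g = -61, Σg = -11.)
Determinant 63·4 − 7² = 203.
a = ((-61)·4 − 7·(-11))/203 = -167/203; b = (63·(-11) − 7·(-61))/203 = -38/29.

a = -0.8227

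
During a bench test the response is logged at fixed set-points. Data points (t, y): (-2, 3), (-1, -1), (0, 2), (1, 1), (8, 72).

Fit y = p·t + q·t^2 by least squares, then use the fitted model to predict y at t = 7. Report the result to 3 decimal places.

ŷ = 55.753

The normal equations are: 70·p + 504·q = 572;  504·p + 4114·q = 4620.
Eliminating q: 4114·(row 1) − 504·(row 2) gives 33964·p = 4114·572 − 504·4620 = 24728, so p = 6182/8491.
Then q = (4620 − 504·(6182/8491))/4114 = 1254/1213.
At t = 7: ŷ = (6182/8491)·(7) + (1254/1213)·(49) = 67628/1213.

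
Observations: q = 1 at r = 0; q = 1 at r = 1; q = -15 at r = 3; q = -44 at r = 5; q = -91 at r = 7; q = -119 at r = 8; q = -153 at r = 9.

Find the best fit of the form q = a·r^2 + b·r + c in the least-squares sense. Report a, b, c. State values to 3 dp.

AᵀA·[a, b, c]ᵀ = Aᵀq reads: 13765·a + 1737·b + 229·c = -25702;  1737·a + 229·b + 33·c = -3230;  229·a + 33·b + 7·c = -420.
(Σr^2·r^2 = 13765, Σr^2·r = 1737, Σr^2 = 229, Σr·r = 229, Σr = 33, Σ1 = 7, Σr^2·q = -25702, Σr·q = -3230, Σq = -420.)
Solving the 3×3 system (Gaussian elimination) gives a = -24748/12441, b = 251/319, c = 17005/12441.

a = -1.989, b = 0.787, c = 1.367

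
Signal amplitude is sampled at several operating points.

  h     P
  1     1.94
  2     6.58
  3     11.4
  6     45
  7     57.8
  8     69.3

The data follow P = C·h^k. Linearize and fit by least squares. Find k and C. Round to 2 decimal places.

k = 1.74, C = 1.90

Linearized form: ln P = k·ln h + ln C. From the 6 transformed points,
Σln h = 7.6089, Σ(ln h)² = 13.0084, Σln P = 17.0824, Σln h·ln P = 27.5083.
Equations: 13.0084·k + 7.6089·ln C = 27.5083;  7.6089·k + 6·ln C = 17.0824.
Solving (det = 20.1558): k = 1.74003, ln C = 0.64046, so C = exp(0.64046) = 1.89736.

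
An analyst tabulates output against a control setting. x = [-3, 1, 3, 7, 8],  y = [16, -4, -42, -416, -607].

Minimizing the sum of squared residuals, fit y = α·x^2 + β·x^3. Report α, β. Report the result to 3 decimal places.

α = -1.400, β = -1.012

Forming AᵀA = [[6660, 49576]; [49576, 381252]] and Aᵀy = [-59470, -455042]ᵀ gives AᵀA·[α, β]ᵀ = Aᵀy.
Eliminating β: 381252·(row 1) − 49576·(row 2) gives 81358544·α = 381252·(-59470) − 49576·(-455042) = -113894248, so α = -14236781/10169818.
Then β = ((-455042) − 49576·(-14236781/10169818))/381252 = -10286875/10169818.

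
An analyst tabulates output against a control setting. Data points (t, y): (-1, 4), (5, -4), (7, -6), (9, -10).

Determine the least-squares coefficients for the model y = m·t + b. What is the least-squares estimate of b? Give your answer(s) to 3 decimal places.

Sums needed: Σt·t = 156, Σt = 20, Σ1 = 4.
Moment sums: Σt·y = -156, Σy = -16.
Normal equations: [[156, 20]; [20, 4]]·[m, b]ᵀ = [-156, -16]ᵀ.
Determinant 156·4 − 20² = 224.
m = ((-156)·4 − 20·(-16))/224 = -19/14; b = (156·(-16) − 20·(-156))/224 = 39/14.

b = 2.786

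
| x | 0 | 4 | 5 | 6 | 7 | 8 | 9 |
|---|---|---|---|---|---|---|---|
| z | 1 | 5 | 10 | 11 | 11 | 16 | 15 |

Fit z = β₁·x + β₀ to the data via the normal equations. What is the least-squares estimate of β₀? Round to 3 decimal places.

β₀ = 0.359

Sums needed: Σx·x = 271, Σx = 39, Σ1 = 7.
Right-hand side: Σx·z = 476, Σz = 69.
AᵀA·[β₁, β₀]ᵀ = Aᵀz becomes [[271, 39]; [39, 7]]·[β₁, β₀]ᵀ = [476, 69]ᵀ.
Δ = 271·7 − 39² = 376.
β₁ = (476·7 − 39·69)/376 = 641/376; β₀ = (271·69 − 39·476)/376 = 135/376.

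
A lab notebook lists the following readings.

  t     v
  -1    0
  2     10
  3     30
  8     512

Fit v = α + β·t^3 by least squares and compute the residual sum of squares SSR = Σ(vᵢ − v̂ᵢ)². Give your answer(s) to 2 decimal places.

SSR = 2.23

Entries of MᵀM: Σ1 = 4, Σt^3 = 546, Σt^3·t^3 = 262938.
And Σv = 552, Σt^3·v = 263034.
MᵀM·[α, β]ᵀ = Mᵀv becomes [[4, 546]; [546, 262938]]·[α, β]ᵀ = [552, 263034]ᵀ.
Eliminating β: 262938·(row 1) − 546·(row 2) gives 753636·α = 262938·552 − 546·263034 = 1525212, so α = 9777/4831.
Then β = (263034 − 546·(9777/4831))/262938 = 62562/62803.
Residuals: -64539/62803, 433/62803, 67815/62803, -3709/62803; SSR = 139772/62803.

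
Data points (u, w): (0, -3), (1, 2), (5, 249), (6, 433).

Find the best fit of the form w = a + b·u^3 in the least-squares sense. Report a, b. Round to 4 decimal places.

a = -1.6492, b = 2.0105

Entries of XᵀX: Σ1 = 4, Σu^3 = 342, Σu^3·u^3 = 62282.
Right-hand side: Σw = 681, Σu^3·w = 124655.
Normal equations: [[4, 342]; [342, 62282]]·[a, b]ᵀ = [681, 124655]ᵀ.
Eliminating b: 62282·(row 1) − 342·(row 2) gives 132164·a = 62282·681 − 342·124655 = -217968, so a = -2868/1739.
Then b = (124655 − 342·(-2868/1739))/62282 = 132859/66082.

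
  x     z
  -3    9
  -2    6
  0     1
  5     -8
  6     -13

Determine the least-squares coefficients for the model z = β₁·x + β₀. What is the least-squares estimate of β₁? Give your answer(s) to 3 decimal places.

β₁ = -2.260

Sums needed: Σx·x = 74, Σx = 6, Σ1 = 5.
And Σx·z = -157, Σz = -5.
MᵀM·[β₁, β₀]ᵀ = Mᵀz becomes [[74, 6]; [6, 5]]·[β₁, β₀]ᵀ = [-157, -5]ᵀ.
Determinant 74·5 − 6² = 334.
β₁ = ((-157)·5 − 6·(-5))/334 = -755/334; β₀ = (74·(-5) − 6·(-157))/334 = 286/167.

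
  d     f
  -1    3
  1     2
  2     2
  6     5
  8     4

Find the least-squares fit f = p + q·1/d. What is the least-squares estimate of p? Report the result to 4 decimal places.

With design matrix X, XᵀX = [[5, 19/24]; [19/24, 1321/576]] and Xᵀf = [16, 4/3]ᵀ.
Determinant 5·(1321/576) − (19/24)² = 1561/144.
p = (16·(1321/576) − (19/24)·(4/3))/(1561/144) = 5132/1561; q = (5·(4/3) − (19/24)·16)/(1561/144) = -864/1561.

p = 3.2876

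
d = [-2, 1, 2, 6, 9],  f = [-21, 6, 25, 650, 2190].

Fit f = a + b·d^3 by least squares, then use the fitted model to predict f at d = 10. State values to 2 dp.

The normal system XᵀX·[a, b]ᵀ = Xᵀf is [[5, 946]; [946, 578226]]·[a, b]ᵀ = [2850, 1737284]ᵀ.
Determinant 5·578226 − 946² = 1996214.
a = (2850·578226 − 946·1737284)/1996214 = 203338/90737; b = (5·1737284 − 946·2850)/1996214 = 2995160/998107.
At d = 10: f̂ = (203338/90737)·(1) + (2995160/998107)·(1000) = 2997396718/998107.

f̂ = 3003.08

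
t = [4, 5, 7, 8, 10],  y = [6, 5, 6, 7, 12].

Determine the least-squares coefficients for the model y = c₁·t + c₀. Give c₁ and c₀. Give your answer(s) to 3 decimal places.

AᵀA·[c₁, c₀]ᵀ = Aᵀy reads: 254·c₁ + 34·c₀ = 267;  34·c₁ + 5·c₀ = 36.
(Σt·t = 254, Σt = 34, Σ1 = 5, Σt·y = 267, Σy = 36.)
Eliminating c₀: 5·(row 1) − 34·(row 2) gives 114·c₁ = 5·267 − 34·36 = 111, so c₁ = 37/38.
Then c₀ = (36 − 34·(37/38))/5 = 11/19.

c₁ = 0.974, c₀ = 0.579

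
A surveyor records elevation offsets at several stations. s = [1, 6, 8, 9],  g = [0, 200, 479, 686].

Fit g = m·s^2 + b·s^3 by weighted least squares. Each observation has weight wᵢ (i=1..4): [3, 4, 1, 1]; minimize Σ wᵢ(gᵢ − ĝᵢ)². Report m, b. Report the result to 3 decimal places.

Forming XᵀWX = [[15844, 122924]; [122924, 980212]] and XᵀWg = [115022, 918142]ᵀ gives XᵀWX·[m, b]ᵀ = XᵀWg.
Determinant 15844·980212 − 122924² = 420169152.
m = (115022·980212 − 122924·918142)/420169152 = -2411303/8753524; b = (15844·918142 − 122924·115022)/420169152 = 8501615/8753524.

m = -0.275, b = 0.971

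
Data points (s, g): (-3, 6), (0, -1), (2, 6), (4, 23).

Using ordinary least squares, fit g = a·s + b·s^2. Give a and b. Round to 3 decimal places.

Compute the Gram sums: Σs·s = 29, Σs·s^2 = 45, Σs^2·s^2 = 353.
Moment sums: Σs·g = 86, Σs^2·g = 446.
Determinant 29·353 − 45² = 8212.
a = (86·353 − 45·446)/8212 = 2572/2053; b = (29·446 − 45·86)/8212 = 2266/2053.

a = 1.253, b = 1.104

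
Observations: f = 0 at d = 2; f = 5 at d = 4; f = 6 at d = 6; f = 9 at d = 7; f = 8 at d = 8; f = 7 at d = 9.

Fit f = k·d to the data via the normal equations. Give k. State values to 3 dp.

k = 0.984

From the data, Σd·d = 250.
Right-hand side: Σd·f = 246.
Normal equations: [[250]]·[k]ᵀ = [246]ᵀ.
Hence k = 246 / 250 ≈ 0.984.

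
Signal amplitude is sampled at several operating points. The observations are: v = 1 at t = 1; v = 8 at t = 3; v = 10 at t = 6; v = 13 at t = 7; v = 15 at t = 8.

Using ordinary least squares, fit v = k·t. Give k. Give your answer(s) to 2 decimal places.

The normal equations are: 159·k = 296.
(Σt·t = 159, Σt·v = 296.)
k = 296/159 = 1.86164.

k = 1.86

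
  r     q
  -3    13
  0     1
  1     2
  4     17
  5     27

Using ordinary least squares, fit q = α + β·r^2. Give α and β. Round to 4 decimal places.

AᵀA·[α, β]ᵀ = Aᵀq reads: 5·α + 51·β = 60;  51·α + 963·β = 1066.
det = 5·963 − 51² = 2214.
α = (60·963 − 51·1066)/2214 = 569/369; β = (5·1066 − 51·60)/2214 = 1135/1107.

α = 1.5420, β = 1.0253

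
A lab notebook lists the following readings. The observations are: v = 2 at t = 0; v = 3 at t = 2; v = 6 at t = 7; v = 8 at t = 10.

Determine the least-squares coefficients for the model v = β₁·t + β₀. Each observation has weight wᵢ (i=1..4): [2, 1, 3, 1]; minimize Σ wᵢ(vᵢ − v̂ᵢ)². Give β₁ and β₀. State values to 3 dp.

β₁ = 0.591, β₀ = 1.927

Normal-equation sums: Σwᵢ·t·t = 251, Σwᵢ·t = 33, Σwᵢ·1 = 7.
And Σwᵢ·t·v = 212, Σwᵢ·v = 33.
Normal equations: [[251, 33]; [33, 7]]·[β₁, β₀]ᵀ = [212, 33]ᵀ.
Δ = 251·7 − 33² = 668.
β₁ = (212·7 − 33·33)/668 = 395/668; β₀ = (251·33 − 33·212)/668 = 1287/668.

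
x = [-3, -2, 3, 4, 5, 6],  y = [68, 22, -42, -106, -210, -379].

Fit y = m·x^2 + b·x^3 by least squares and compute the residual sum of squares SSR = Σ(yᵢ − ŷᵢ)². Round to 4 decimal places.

From the data, Σx^2·x^2 = 2355, Σx^2·x^3 = 11893, Σx^3·x^3 = 67899.
Right-hand side: Σx^2·y = -20268, Σx^3·y = -118044.
So MᵀM·[m, b]ᵀ = Mᵀy: [[2355, 11893]; [11893, 67899]]·[m, b]ᵀ = [-20268, -118044]ᵀ.
Eliminating b: 67899·(row 1) − 11893·(row 2) gives 18458696·m = 67899·(-20268) − 11893·(-118044) = 27720360, so m = 3465045/2307337.
Then b = ((-118044) − 11893·(3465045/2307337))/67899 = -4618287/2307337.
Residuals: 1019762/2307337, -45062/2307337, -3399810/2307337, -4448074/2307337, 6118980/2307337, -1672351/2307337; SSR = 31475545/2307337.

SSR = 13.6415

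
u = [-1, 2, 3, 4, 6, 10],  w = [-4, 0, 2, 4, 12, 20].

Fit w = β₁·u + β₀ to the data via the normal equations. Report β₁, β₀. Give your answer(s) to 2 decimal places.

β₁ = 2.31, β₀ = -3.59

Normal-equation sums: Σu·u = 166, Σu = 24, Σ1 = 6.
And Σu·w = 298, Σw = 34.
XᵀX·[β₁, β₀]ᵀ = Xᵀw becomes [[166, 24]; [24, 6]]·[β₁, β₀]ᵀ = [298, 34]ᵀ.
Δ = 166·6 − 24² = 420.
β₁ = (298·6 − 24·34)/420 = 81/35; β₀ = (166·34 − 24·298)/420 = -377/105.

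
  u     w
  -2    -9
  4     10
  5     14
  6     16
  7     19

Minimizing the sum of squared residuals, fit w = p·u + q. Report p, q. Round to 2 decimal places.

Setting ∂/∂p … = 0 gives: 130·p + 20·q = 357;  20·p + 5·q = 50.
Δ = 130·5 − 20² = 250.
p = (357·5 − 20·50)/250 = 157/50; q = (130·50 − 20·357)/250 = -64/25.

p = 3.14, q = -2.56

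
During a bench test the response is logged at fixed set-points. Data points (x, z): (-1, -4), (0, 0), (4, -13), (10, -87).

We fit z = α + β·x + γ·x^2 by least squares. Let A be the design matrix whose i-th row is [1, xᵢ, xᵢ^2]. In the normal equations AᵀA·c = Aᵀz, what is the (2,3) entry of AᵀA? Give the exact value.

1063

Row 2 ↔ basis x, column 3 ↔ basis x^2, so (AᵀA)_{2,3} = Σᵢ (x)·(x^2) = (-1)·(1) + (0)·(0) + (4)·(16) + (10)·(100) = 1063.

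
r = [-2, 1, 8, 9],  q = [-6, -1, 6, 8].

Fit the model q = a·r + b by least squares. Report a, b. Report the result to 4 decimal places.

a = 1.1977, b = -3.0407

With design matrix M, MᵀM = [[150, 16]; [16, 4]] and Mᵀq = [131, 7]ᵀ.
Determinant 150·4 − 16² = 344.
a = (131·4 − 16·7)/344 = 103/86; b = (150·7 − 16·131)/344 = -523/172.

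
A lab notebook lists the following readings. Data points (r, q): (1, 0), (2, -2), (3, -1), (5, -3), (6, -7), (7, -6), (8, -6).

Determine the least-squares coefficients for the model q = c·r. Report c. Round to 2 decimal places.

Sums needed: Σr·r = 188.
And Σr·q = -154.
Normal equations: [[188]]·[c]ᵀ = [-154]ᵀ.
Hence c = -154 / 188 ≈ -0.819149.

c = -0.82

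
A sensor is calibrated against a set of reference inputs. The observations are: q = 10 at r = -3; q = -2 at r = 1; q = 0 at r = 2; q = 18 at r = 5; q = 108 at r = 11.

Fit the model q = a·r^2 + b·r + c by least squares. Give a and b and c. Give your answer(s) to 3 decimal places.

Entries of XᵀX: Σr^2·r^2 = 15364, Σr^2·r = 1438, Σr^2 = 160, Σr·r = 160, Σr = 16, Σ1 = 5.
Moment sums: Σr^2·q = 13606, Σr·q = 1246, Σq = 134.
XᵀX·[a, b, c]ᵀ = Xᵀq becomes [[15364, 1438, 160]; [1438, 160, 16]; [160, 16, 5]]·[a, b, c]ᵀ = [13606, 1246, 134]ᵀ.
Solving the 3×3 system (Gaussian elimination) gives a = 1, b = -1, c = -2.

a = 1.000, b = -1.000, c = -2.000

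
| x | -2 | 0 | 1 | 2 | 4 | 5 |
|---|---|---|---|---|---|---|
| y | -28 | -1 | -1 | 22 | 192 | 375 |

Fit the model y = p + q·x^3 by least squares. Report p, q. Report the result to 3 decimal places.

p = -2.658, q = 3.026

Compute the Gram sums: Σ1 = 6, Σx^3 = 190, Σx^3·x^3 = 19850.
Right-hand side: Σy = 559, Σx^3·y = 59562.
Eliminating q: 19850·(row 1) − 190·(row 2) gives 83000·p = 19850·559 − 190·59562 = -220630, so p = -22063/8300.
Then q = (59562 − 190·(-22063/8300))/19850 = 125581/41500.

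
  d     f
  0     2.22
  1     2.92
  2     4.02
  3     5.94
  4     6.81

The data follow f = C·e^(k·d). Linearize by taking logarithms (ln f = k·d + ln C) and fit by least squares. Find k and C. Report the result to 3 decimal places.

k = 0.295, C = 2.229

With ln fᵢ as the transformed response and dᵢ as the regressor:
Sums: Σd = 10.0000, Σ(d)² = 30.0000, Σln f = 6.9605, Σd·ln f = 16.8728.
Normal system: [[30.0000, 10.0000]; [10.0000, 5]]·[k, ln C]ᵀ = [16.8728, 6.9605]ᵀ.
Solving (det = 50.0000): k = 0.29519, ln C = 0.80172, so C = exp(0.80172) = 2.22936.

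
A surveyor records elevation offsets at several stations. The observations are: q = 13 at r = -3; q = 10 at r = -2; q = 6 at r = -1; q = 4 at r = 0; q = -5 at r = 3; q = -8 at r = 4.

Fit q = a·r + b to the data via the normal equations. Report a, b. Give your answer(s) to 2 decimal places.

a = -2.97, b = 3.83

Compute the Gram sums: Σr·r = 39, Σr = 1, Σ1 = 6.
Right-hand side: Σr·q = -112, Σq = 20.
Normal equations: [[39, 1]; [1, 6]]·[a, b]ᵀ = [-112, 20]ᵀ.
Eliminating b: 6·(row 1) − 1·(row 2) gives 233·a = 6·(-112) − 1·20 = -692, so a = -692/233.
Then b = (20 − 1·(-692/233))/6 = 892/233.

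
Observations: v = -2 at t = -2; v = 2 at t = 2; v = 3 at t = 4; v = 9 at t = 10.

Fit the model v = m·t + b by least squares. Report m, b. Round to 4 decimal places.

m = 0.9067, b = -0.1733

Sums needed: Σt·t = 124, Σt = 14, Σ1 = 4.
Right-hand side: Σt·v = 110, Σv = 12.
Normal equations: [[124, 14]; [14, 4]]·[m, b]ᵀ = [110, 12]ᵀ.
Determinant 124·4 − 14² = 300.
m = (110·4 − 14·12)/300 = 68/75; b = (124·12 − 14·110)/300 = -13/75.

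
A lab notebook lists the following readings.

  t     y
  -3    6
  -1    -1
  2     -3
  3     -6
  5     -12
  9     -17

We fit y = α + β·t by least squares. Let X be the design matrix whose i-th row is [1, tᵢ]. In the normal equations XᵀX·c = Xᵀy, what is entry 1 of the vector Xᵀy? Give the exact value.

Entry 1 ↔ basis 1, so (Xᵀy)_{1} = Σᵢ yᵢ = (1)·(6) + (1)·(-1) + (1)·(-3) + (1)·(-6) + (1)·(-12) + (1)·(-17) = -33.

-33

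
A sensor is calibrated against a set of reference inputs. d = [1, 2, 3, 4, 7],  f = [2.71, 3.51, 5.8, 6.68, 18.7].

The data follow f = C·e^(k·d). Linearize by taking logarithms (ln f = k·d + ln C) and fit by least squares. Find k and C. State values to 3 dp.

k = 0.322, C = 1.959

Let Y = ln f. Fitting Y = k·d + ln C by least squares:
XᵀX = [[79.0000, 17.0000]; [17.0000, 5]], rhs = [36.8779, 8.8381]ᵀ  (here Σd = 17.0000, Σ(d)² = 79.0000, Σln f = 8.8381, Σd·ln f = 36.8779).
Δ = 79.0000·5 − (17.0000)² = 106.0000; k = (36.8779·5 − 17.0000·8.8381)/106.0000 = 0.32210, ln C = (79.0000·8.8381 − 17.0000·36.8779)/106.0000 = 0.67248, so C = exp(0.67248) = 1.95909.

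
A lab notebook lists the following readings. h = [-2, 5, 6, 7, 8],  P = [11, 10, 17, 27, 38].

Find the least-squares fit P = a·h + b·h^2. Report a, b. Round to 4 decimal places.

a = -3.1464, b = 0.9958

MᵀM·[a, b]ᵀ = MᵀP reads: 178·a + 1188·b = 623;  1188·a + 8434·b = 4661.
Δ = 178·8434 − 1188² = 89908.
a = (623·8434 − 1188·4661)/89908 = -141443/44954; b = (178·4661 − 1188·623)/89908 = 44767/44954.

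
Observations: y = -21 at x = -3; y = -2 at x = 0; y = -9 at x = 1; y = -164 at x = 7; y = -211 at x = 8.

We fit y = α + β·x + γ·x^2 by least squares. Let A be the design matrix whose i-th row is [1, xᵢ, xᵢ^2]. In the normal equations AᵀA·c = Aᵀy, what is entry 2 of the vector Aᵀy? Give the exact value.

-2782

Entry 2 ↔ basis x, so (Aᵀy)_{2} = Σᵢ (x)·yᵢ = (-3)·(-21) + (0)·(-2) + (1)·(-9) + (7)·(-164) + (8)·(-211) = -2782.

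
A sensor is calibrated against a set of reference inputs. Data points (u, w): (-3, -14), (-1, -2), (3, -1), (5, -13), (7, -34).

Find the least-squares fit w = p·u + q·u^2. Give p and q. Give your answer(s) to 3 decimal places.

p = 2.016, q = -0.963

From the data, Σu·u = 93, Σu·u^2 = 467, Σu^2·u^2 = 3189.
For Xᵀw: Σu·w = -262, Σu^2·w = -2128.
det = 93·3189 − 467² = 78488.
p = ((-262)·3189 − 467·(-2128))/78488 = 79129/39244; q = (93·(-2128) − 467·(-262))/78488 = -37775/39244.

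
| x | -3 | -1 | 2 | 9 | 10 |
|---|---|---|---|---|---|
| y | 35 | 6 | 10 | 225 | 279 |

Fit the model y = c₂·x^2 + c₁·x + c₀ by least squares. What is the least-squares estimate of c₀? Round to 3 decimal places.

c₀ = 1.777

The normal system MᵀM·[c₂, c₁, c₀]ᵀ = Mᵀy is [[16659, 1709, 195]; [1709, 195, 17]; [195, 17, 5]]·[c₂, c₁, c₀]ᵀ = [46486, 4724, 555]ᵀ.
Row-reducing yields c₂ = 275427/92558, c₁ = -92965/46279, c₀ = 164447/92558.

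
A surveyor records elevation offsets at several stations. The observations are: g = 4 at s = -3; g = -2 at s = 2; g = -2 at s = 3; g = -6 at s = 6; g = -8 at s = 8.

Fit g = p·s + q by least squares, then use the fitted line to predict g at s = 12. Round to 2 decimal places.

ĝ = -12.40

Entries of AᵀA: Σs·s = 122, Σs = 16, Σ1 = 5.
Right-hand side: Σs·g = -122, Σg = -14.
Normal equations: [[122, 16]; [16, 5]]·[p, q]ᵀ = [-122, -14]ᵀ.
Eliminating q: 5·(row 1) − 16·(row 2) gives 354·p = 5·(-122) − 16·(-14) = -386, so p = -193/177.
Then q = ((-14) − 16·(-193/177))/5 = 122/177.
At s = 12: ĝ = (-193/177)·(12) + (122/177)·(1) = -2194/177.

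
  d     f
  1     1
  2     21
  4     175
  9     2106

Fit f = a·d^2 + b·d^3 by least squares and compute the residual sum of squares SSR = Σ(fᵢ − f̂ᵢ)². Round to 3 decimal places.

The normal system XᵀX·[a, b]ᵀ = Xᵀf is [[6834, 60106]; [60106, 535602]]·[a, b]ᵀ = [173471, 1546643]ᵀ.
det = 6834·535602 − 60106² = 47572832.
a = (173471·535602 − 60106·1546643)/47572832 = -3194351/2973302; b = (6834·1546643 − 60106·173471)/47572832 = 4472198/1486651.
Residuals: -2776743/2973302, 1830789/1486651, -501939/1486651, 51759/2973302; SSR = 7442199/2973302.

SSR = 2.503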